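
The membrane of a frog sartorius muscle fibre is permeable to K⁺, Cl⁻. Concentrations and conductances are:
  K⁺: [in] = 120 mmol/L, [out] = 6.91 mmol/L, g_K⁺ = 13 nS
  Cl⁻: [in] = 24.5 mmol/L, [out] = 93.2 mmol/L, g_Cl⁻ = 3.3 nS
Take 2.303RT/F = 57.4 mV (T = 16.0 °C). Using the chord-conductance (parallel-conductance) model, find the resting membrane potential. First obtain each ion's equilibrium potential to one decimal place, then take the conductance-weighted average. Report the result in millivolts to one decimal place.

-63.5 mV

E_K⁺ = (57.4/1)·log₁₀(6.91/120) = -71.2 mV
E_Cl⁻ = (57.4/-1)·log₁₀(93.2/24.5) = -33.3 mV
Vm = (Σ gᵢEᵢ)/(Σ gᵢ) = (13·-71.2 + 3.3·-33.3) / (13 + 3.3)
= -1035.49 / 16.3 = -63.53 mV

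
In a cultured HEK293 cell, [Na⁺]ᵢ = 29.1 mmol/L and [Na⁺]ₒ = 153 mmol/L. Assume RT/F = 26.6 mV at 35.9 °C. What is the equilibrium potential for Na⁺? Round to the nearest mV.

E = (26.6/z) · ln([Na⁺]_out/[Na⁺]_in) with z = +1.
= (26.6/1) · ln(153/29.1) = 26.60 · ln(5.258)
= 26.60 · (1.6597) = 44.15 mV

44 mV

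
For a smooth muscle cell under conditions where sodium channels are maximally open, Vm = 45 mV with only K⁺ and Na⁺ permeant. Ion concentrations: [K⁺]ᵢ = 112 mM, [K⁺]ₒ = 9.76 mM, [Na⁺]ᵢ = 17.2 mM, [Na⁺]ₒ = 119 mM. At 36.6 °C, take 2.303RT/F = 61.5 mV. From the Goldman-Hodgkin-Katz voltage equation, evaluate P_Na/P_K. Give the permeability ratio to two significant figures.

23

Let α = P_Na/P_K. GHK: Vm = 61.5·log₁₀[(Kₒ + α·Naₒ)/(Kᵢ + α·Naᵢ)].
10^(Vm/61.5) = 10^(45.0/61.5) = 5.3915
So 5.3915·(Kᵢ + α·Naᵢ) = Kₒ + α·Naₒ → α = (5.3915·112.0 − 9.76) / (119.0 − 5.3915·17.2)
α = (603.8 − 9.76) / (119.0 − 92.73) = 594.1/26.27 = 22.62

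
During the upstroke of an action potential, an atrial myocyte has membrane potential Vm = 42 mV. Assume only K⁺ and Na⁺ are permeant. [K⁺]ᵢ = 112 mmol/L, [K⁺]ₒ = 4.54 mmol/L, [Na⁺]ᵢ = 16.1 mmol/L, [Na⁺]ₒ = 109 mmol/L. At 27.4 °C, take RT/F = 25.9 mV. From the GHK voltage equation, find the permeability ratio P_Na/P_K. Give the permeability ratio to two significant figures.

Let α = P_Na/P_K. GHK: Vm = 25.9·ln[(Kₒ + α·Naₒ)/(Kᵢ + α·Naᵢ)].
e^(Vm/25.9) = e^(42.0/25.9) = 5.0613
So 5.0613·(Kᵢ + α·Naᵢ) = Kₒ + α·Naₒ → α = (5.0613·112.0 − 4.54) / (109.0 − 5.0613·16.1)
α = (566.9 − 4.54) / (109.0 − 81.49) = 562.3/27.51 = 20.44

20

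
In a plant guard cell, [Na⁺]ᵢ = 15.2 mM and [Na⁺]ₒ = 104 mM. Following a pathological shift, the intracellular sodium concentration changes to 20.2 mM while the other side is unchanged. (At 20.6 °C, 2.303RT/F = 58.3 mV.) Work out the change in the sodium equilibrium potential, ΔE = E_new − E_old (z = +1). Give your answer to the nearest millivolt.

E_old = (58.3/1)·log₁₀(104/15.2) = 48.69 mV
E_new = (58.3/1)·log₁₀(104/20.2) = 41.49 mV
ΔE = 41.49 − (48.69) = -7.20 mV

-7 mV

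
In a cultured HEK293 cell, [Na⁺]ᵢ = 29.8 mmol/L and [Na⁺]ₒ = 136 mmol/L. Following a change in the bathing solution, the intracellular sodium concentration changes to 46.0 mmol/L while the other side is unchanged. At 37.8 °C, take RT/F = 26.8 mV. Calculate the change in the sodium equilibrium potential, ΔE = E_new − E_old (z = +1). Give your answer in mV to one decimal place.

-11.6 mV

E_old = (26.8/1)·ln(136/29.8) = 40.69 mV
E_new = (26.8/1)·ln(136/46.0) = 29.05 mV
ΔE = 29.05 − (40.69) = -11.63 mV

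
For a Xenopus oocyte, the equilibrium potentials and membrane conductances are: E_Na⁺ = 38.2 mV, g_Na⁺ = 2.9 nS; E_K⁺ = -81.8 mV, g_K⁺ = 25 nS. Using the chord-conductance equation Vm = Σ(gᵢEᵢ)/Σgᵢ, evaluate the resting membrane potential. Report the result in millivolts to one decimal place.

-69.3 mV

Σ gᵢEᵢ = 2.9·(38.2) + 25·(-81.8) = -1934.22
Σ gᵢ = 2.9 + 25 = 27.9
Vm = -1934.22 / 27.9 = -69.33 mV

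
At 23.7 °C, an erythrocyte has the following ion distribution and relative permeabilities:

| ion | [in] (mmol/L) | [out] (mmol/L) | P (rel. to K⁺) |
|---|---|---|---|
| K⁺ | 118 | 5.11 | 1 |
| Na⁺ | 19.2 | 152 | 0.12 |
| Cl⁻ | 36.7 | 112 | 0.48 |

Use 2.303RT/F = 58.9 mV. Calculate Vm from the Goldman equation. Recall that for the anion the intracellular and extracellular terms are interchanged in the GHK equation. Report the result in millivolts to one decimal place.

-37.0 mV

Vm = 58.9 · log₁₀[(Σ P·[cation]ₒ + Σ P·[anion]ᵢ) / (Σ P·[cation]ᵢ + Σ P·[anion]ₒ)]
Numerator = 1×5.11 + 0.12×152 + 0.48×36.7 = 40.97
Denominator = 1×118 + 0.12×19.2 + 0.48×112 = 174.1
Vm = 58.9 · log₁₀(0.23535) = 58.9 × (-0.6283) = -37.01 mV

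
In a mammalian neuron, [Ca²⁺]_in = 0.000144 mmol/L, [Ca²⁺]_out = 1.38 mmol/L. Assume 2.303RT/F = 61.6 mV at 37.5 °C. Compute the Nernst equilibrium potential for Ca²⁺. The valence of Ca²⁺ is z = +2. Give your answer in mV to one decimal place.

122.6 mV

E = (61.6/z) · log₁₀([Ca²⁺]_out/[Ca²⁺]_in) with z = +2.
= (61.6/2) · log₁₀(1.38/0.000144) = 30.80 · log₁₀(9583)
= 30.80 · (3.9815) = 122.63 mV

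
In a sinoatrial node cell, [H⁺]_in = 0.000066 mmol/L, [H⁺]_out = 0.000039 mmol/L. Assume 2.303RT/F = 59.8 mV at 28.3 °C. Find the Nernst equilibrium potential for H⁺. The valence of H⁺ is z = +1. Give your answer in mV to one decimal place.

E = (59.8/z) · log₁₀([H⁺]_out/[H⁺]_in) with z = +1.
= (59.8/1) · log₁₀(0.000039/0.000066) = 59.80 · log₁₀(0.5909)
= 59.80 · (-0.2285) = -13.66 mV

-13.7 mV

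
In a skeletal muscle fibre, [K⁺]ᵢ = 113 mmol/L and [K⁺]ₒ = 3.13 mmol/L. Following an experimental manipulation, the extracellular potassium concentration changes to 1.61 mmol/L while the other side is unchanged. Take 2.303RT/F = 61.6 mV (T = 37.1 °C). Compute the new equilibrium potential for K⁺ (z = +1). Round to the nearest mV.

After the shift: [K⁺]_out = 1.61, [K⁺]_in = 113 mmol/L.
E_new = (61.6/1)·log₁₀(1.61/113) = 61.60 · (-1.8463) = -113.73 mV

-114 mV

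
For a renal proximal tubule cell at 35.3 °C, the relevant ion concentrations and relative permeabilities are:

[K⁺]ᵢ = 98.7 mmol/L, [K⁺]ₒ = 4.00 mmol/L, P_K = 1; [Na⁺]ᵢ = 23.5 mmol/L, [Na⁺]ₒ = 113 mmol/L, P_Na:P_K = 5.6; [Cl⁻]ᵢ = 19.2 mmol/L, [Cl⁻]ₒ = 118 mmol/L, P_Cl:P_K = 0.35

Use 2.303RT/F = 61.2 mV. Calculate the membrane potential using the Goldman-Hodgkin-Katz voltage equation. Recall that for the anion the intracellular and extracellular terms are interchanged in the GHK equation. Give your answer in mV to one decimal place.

Vm = 61.2 · log₁₀[(Σ P·[cation]ₒ + Σ P·[anion]ᵢ) / (Σ P·[cation]ᵢ + Σ P·[anion]ₒ)]
Numerator = 1×4.00 + 5.6×113 + 0.35×19.2 = 643.5
Denominator = 1×98.7 + 5.6×23.5 + 0.35×118 = 271.6
Vm = 61.2 · log₁₀(2.3694) = 61.2 × (0.3746) = 22.93 mV

22.9 mV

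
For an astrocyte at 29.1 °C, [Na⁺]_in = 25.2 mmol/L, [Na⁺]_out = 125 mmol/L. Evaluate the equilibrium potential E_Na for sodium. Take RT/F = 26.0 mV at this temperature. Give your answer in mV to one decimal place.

41.6 mV

E = (26.0/z) · ln([Na⁺]_out/[Na⁺]_in) with z = +1.
= (26.0/1) · ln(125/25.2) = 26.00 · ln(4.96)
= 26.00 · (1.6015) = 41.64 mV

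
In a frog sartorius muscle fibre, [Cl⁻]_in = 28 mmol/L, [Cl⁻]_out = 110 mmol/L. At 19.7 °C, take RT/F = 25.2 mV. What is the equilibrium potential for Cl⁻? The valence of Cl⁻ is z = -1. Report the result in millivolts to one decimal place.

-34.5 mV

E = (25.2/z) · ln([Cl⁻]_out/[Cl⁻]_in) with z = -1.
For an anion, dividing by z = -1 reverses the sign.
= (25.2/-1) · ln(110/28) = -25.20 · ln(3.929)
= -25.20 · (1.3683) = -34.48 mV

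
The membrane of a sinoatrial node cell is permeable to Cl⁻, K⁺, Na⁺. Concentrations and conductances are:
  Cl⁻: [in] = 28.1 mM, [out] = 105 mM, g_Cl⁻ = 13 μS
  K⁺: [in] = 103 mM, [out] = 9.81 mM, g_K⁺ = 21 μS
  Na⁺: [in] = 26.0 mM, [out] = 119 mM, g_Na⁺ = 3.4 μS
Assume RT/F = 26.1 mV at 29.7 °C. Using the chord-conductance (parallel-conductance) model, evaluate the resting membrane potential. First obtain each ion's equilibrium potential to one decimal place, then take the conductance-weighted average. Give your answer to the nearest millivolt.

-43 mV

E_Cl⁻ = (26.1/-1)·ln(105/28.1) = -34.4 mV
E_K⁺ = (26.1/1)·ln(9.81/103) = -61.4 mV
E_Na⁺ = (26.1/1)·ln(119/26.0) = 39.7 mV
Vm = (Σ gᵢEᵢ)/(Σ gᵢ) = (13·-34.4 + 21·-61.4 + 3.4·39.7) / (13 + 21 + 3.4)
= -1601.62 / 37.4 = -42.82 mV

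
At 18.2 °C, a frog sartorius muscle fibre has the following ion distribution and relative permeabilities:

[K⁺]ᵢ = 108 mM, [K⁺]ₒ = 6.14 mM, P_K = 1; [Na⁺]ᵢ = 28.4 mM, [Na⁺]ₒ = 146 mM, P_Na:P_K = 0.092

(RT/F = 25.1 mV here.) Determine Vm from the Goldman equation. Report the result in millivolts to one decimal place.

Vm = 25.1 · ln[(Σ P·[cation]ₒ + Σ P·[anion]ᵢ) / (Σ P·[cation]ᵢ + Σ P·[anion]ₒ)]
Numerator = 1×6.14 + 0.092×146 = 19.57
Denominator = 1×108 + 0.092×28.4 = 110.6
Vm = 25.1 · ln(0.17694) = 25.1 × (-1.7319) = -43.47 mV

-43.5 mV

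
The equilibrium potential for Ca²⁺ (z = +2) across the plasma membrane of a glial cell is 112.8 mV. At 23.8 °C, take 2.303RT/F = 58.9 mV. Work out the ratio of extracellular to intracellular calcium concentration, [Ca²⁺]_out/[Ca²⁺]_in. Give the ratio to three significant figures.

log₁₀([out]/[in]) = E·z/(58.9) = 112.8 × 2 / 58.9 = 3.8302
[out]/[in] = 10^(3.8302) = 6764

6760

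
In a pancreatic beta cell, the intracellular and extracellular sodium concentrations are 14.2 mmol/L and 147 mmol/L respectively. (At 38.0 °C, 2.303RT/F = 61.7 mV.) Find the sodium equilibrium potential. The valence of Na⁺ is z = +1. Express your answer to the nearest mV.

63 mV

E = (61.7/z) · log₁₀([Na⁺]_out/[Na⁺]_in) with z = +1.
= (61.7/1) · log₁₀(147/14.2) = 61.70 · log₁₀(10.35)
= 61.70 · (1.0150) = 62.63 mV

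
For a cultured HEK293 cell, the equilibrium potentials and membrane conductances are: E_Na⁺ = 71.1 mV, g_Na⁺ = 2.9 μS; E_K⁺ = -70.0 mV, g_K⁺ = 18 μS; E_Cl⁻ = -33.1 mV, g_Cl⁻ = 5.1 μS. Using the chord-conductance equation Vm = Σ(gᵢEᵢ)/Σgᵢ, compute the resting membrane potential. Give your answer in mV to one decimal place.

-47.0 mV

Σ gᵢEᵢ = 2.9·(71.1) + 18·(-70.0) + 5.1·(-33.1) = -1222.62
Σ gᵢ = 2.9 + 18 + 5.1 = 26
Vm = -1222.62 / 26 = -47.02 mV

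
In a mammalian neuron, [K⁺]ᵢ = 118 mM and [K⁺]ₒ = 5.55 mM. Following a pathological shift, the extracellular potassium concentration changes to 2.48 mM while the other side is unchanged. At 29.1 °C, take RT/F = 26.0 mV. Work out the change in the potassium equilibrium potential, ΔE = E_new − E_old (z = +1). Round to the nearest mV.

-21 mV

E_old = (26.0/1)·ln(5.55/118) = -79.48 mV
E_new = (26.0/1)·ln(2.48/118) = -100.42 mV
ΔE = -100.42 − (-79.48) = -20.94 mV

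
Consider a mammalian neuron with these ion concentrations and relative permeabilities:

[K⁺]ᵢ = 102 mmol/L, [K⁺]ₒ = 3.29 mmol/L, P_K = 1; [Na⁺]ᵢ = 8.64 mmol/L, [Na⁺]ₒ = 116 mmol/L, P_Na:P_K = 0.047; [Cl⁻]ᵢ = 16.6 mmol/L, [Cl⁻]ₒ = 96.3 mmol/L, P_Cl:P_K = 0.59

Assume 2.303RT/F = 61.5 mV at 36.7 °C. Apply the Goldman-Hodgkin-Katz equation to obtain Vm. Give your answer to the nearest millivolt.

-57 mV

Vm = 61.5 · log₁₀[(Σ P·[cation]ₒ + Σ P·[anion]ᵢ) / (Σ P·[cation]ᵢ + Σ P·[anion]ₒ)]
Numerator = 1×3.29 + 0.047×116 + 0.59×16.6 = 18.54
Denominator = 1×102 + 0.047×8.64 + 0.59×96.3 = 159.2
Vm = 61.5 · log₁₀(0.11642) = 61.5 × (-0.9340) = -57.44 mV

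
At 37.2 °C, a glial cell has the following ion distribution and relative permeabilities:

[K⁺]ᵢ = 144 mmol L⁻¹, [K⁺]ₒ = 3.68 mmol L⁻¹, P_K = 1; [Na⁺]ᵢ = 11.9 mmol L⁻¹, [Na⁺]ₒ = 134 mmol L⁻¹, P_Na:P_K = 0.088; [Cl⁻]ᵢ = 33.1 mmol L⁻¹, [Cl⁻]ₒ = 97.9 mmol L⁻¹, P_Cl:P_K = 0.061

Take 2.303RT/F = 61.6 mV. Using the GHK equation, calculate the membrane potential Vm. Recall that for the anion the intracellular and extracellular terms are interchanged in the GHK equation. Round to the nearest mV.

-58 mV

Vm = 61.6 · log₁₀[(Σ P·[cation]ₒ + Σ P·[anion]ᵢ) / (Σ P·[cation]ᵢ + Σ P·[anion]ₒ)]
Numerator = 1×3.68 + 0.088×134 + 0.061×33.1 = 17.49
Denominator = 1×144 + 0.088×11.9 + 0.061×97.9 = 151
Vm = 61.6 · log₁₀(0.11582) = 61.6 × (-0.9362) = -57.67 mV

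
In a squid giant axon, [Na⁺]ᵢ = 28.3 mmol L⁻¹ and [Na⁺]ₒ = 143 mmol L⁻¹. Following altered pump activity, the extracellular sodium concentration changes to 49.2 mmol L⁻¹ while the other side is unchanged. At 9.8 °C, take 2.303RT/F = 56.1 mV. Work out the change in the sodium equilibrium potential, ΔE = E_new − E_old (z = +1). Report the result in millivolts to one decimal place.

-26.0 mV

E_old = (56.1/1)·log₁₀(143/28.3) = 39.47 mV
E_new = (56.1/1)·log₁₀(49.2/28.3) = 13.47 mV
ΔE = 13.47 − (39.47) = -26.00 mV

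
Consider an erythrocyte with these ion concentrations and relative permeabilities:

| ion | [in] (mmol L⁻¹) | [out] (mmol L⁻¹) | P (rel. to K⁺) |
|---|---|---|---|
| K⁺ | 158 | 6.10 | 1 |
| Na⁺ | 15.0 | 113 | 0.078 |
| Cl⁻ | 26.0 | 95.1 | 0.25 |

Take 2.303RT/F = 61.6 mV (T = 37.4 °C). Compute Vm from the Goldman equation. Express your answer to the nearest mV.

-57 mV

Vm = 61.6 · log₁₀[(Σ P·[cation]ₒ + Σ P·[anion]ᵢ) / (Σ P·[cation]ᵢ + Σ P·[anion]ₒ)]
Numerator = 1×6.10 + 0.078×113 + 0.25×26.0 = 21.41
Denominator = 1×158 + 0.078×15.0 + 0.25×95.1 = 182.9
Vm = 61.6 · log₁₀(0.11705) = 61.6 × (-0.9316) = -57.39 mV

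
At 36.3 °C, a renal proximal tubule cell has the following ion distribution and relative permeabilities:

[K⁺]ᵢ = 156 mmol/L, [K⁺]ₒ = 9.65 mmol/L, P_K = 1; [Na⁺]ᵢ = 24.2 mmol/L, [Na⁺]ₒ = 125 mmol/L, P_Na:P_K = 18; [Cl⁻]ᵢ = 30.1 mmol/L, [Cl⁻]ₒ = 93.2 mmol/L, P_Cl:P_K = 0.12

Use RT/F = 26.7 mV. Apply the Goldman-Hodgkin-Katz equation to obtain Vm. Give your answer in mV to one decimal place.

35.3 mV

Vm = 26.7 · ln[(Σ P·[cation]ₒ + Σ P·[anion]ᵢ) / (Σ P·[cation]ᵢ + Σ P·[anion]ₒ)]
Numerator = 1×9.65 + 18×125 + 0.12×30.1 = 2263
Denominator = 1×156 + 18×24.2 + 0.12×93.2 = 602.8
Vm = 26.7 · ln(3.7547) = 26.7 × (1.3230) = 35.32 mV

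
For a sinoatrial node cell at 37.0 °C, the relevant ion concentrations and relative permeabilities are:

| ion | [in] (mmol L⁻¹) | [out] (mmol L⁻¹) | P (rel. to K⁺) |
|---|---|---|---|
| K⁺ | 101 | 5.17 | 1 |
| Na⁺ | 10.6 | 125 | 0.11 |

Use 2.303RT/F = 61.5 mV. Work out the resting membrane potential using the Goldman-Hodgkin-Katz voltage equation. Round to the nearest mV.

-45 mV

Vm = 61.5 · log₁₀[(Σ P·[cation]ₒ + Σ P·[anion]ᵢ) / (Σ P·[cation]ᵢ + Σ P·[anion]ₒ)]
Numerator = 1×5.17 + 0.11×125 = 18.92
Denominator = 1×101 + 0.11×10.6 = 102.2
Vm = 61.5 · log₁₀(0.18519) = 61.5 × (-0.7324) = -45.04 mV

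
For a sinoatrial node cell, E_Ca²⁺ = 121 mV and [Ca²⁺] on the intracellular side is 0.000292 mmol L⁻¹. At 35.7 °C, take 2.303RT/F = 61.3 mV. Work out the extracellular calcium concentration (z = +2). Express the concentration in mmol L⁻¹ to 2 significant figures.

2.6 mmol L⁻¹

Nernst: E = (61.3/2) · log₁₀([out]/[in]), so log₁₀([out]/[in]) = 121.0 × 2 / 61.3 = 3.9478.
[out]/[in] = 10^(3.9478) = 8867.
[out] = 8867 × 0.000292 = 2.589 mmol L⁻¹.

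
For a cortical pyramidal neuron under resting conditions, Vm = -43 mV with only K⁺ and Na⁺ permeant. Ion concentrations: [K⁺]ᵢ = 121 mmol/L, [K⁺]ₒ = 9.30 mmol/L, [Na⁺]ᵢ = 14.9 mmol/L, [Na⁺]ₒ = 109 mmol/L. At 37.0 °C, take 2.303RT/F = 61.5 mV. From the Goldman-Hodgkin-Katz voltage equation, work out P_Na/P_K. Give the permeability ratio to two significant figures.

Let α = P_Na/P_K. GHK: Vm = 61.5·log₁₀[(Kₒ + α·Naₒ)/(Kᵢ + α·Naᵢ)].
10^(Vm/61.5) = 10^(-43.0/61.5) = 0.1999
So 0.1999·(Kᵢ + α·Naᵢ) = Kₒ + α·Naₒ → α = (0.1999·121.0 − 9.3) / (109.0 − 0.1999·14.9)
α = (24.19 − 9.3) / (109.0 − 2.979) = 14.89/106 = 0.1404

0.14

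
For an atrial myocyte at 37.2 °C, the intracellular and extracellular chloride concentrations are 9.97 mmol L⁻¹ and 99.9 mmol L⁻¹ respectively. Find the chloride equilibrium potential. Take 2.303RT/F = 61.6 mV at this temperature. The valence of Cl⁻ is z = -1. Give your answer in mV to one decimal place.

E = (61.6/z) · log₁₀([Cl⁻]_out/[Cl⁻]_in) with z = -1.
For an anion, dividing by z = -1 reverses the sign.
= (61.6/-1) · log₁₀(99.9/9.97) = -61.60 · log₁₀(10.02)
= -61.60 · (1.0009) = -61.65 mV

-61.7 mV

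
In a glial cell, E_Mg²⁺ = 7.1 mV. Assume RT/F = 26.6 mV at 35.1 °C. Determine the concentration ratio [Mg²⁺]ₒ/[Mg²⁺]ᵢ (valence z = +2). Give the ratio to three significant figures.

ln([out]/[in]) = E·z/(26.6) = 7.1 × 2 / 26.6 = 0.5338
[out]/[in] = e^(0.5338) = 1.705

1.71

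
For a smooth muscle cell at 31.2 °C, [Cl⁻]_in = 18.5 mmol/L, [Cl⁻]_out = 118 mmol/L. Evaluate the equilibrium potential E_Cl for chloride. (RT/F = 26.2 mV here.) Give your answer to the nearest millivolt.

-49 mV

E = (26.2/z) · ln([Cl⁻]_out/[Cl⁻]_in) with z = -1.
For an anion, dividing by z = -1 reverses the sign.
= (26.2/-1) · ln(118/18.5) = -26.20 · ln(6.378)
= -26.20 · (1.8529) = -48.55 mV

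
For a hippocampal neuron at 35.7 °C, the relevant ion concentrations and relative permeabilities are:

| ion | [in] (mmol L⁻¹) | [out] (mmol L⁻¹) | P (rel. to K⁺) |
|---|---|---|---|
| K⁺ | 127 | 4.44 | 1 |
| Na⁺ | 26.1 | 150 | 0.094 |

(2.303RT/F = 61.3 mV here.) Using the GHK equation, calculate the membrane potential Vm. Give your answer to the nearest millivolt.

-52 mV

Vm = 61.3 · log₁₀[(Σ P·[cation]ₒ + Σ P·[anion]ᵢ) / (Σ P·[cation]ᵢ + Σ P·[anion]ₒ)]
Numerator = 1×4.44 + 0.094×150 = 18.54
Denominator = 1×127 + 0.094×26.1 = 129.5
Vm = 61.3 · log₁₀(0.14322) = 61.3 × (-0.8440) = -51.74 mV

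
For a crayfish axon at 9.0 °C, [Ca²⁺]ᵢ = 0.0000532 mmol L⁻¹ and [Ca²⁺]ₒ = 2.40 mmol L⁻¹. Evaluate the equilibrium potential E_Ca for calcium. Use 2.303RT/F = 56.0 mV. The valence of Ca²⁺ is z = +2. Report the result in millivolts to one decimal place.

E = (56.0/z) · log₁₀([Ca²⁺]_out/[Ca²⁺]_in) with z = +2.
= (56.0/2) · log₁₀(2.40/0.0000532) = 28.00 · log₁₀(4.511e+04)
= 28.00 · (4.6543) = 130.32 mV

130.3 mV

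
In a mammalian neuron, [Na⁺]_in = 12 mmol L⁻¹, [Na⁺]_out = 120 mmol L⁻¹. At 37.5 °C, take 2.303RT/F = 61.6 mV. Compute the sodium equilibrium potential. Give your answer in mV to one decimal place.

E = (61.6/z) · log₁₀([Na⁺]_out/[Na⁺]_in) with z = +1.
= (61.6/1) · log₁₀(120/12) = 61.60 · log₁₀(10)
= 61.60 · (1.0000) = 61.60 mV

61.6 mV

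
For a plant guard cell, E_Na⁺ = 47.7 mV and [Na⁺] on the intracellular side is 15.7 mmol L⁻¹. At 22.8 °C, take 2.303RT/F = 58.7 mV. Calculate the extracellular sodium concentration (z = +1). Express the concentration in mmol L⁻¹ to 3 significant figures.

Nernst: E = (58.7/1) · log₁₀([out]/[in]), so log₁₀([out]/[in]) = 47.7 × 1 / 58.7 = 0.8126.
[out]/[in] = 10^(0.8126) = 6.495.
[out] = 6.495 × 15.7 = 102 mmol L⁻¹.

102 mmol L⁻¹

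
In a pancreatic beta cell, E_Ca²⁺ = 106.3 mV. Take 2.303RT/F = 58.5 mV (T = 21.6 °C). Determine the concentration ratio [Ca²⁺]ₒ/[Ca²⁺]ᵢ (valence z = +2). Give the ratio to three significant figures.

log₁₀([out]/[in]) = E·z/(58.5) = 106.3 × 2 / 58.5 = 3.6342
[out]/[in] = 10^(3.6342) = 4307

4310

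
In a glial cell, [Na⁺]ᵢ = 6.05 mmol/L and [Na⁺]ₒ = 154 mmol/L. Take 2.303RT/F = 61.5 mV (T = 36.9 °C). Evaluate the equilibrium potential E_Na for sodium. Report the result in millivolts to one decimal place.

86.5 mV

E = (61.5/z) · log₁₀([Na⁺]_out/[Na⁺]_in) with z = +1.
= (61.5/1) · log₁₀(154/6.05) = 61.50 · log₁₀(25.45)
= 61.50 · (1.4058) = 86.45 mV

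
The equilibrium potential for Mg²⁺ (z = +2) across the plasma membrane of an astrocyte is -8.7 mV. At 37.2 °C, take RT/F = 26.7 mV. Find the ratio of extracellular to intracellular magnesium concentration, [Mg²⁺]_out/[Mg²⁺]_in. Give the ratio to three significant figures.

ln([out]/[in]) = E·z/(26.7) = -8.7 × 2 / 26.7 = -0.6517
[out]/[in] = e^(-0.6517) = 0.5212

0.521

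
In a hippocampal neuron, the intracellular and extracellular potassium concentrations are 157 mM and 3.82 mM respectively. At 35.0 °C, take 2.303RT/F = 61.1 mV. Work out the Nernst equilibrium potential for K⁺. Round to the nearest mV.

E = (61.1/z) · log₁₀([K⁺]_out/[K⁺]_in) with z = +1.
= (61.1/1) · log₁₀(3.82/157) = 61.10 · log₁₀(0.02433)
= 61.10 · (-1.6138) = -98.61 mV

-99 mV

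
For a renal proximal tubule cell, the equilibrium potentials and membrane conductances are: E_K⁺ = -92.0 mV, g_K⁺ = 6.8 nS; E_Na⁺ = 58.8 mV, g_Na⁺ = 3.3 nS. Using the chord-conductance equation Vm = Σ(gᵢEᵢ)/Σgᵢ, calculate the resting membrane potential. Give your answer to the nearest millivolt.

-43 mV

Σ gᵢEᵢ = 6.8·(-92.0) + 3.3·(58.8) = -431.56
Σ gᵢ = 6.8 + 3.3 = 10.1
Vm = -431.56 / 10.1 = -42.73 mV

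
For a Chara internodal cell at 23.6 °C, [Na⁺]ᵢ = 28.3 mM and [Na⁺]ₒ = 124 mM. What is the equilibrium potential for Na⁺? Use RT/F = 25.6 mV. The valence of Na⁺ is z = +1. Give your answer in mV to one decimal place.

E = (25.6/z) · ln([Na⁺]_out/[Na⁺]_in) with z = +1.
= (25.6/1) · ln(124/28.3) = 25.60 · ln(4.382)
= 25.60 · (1.4774) = 37.82 mV

37.8 mV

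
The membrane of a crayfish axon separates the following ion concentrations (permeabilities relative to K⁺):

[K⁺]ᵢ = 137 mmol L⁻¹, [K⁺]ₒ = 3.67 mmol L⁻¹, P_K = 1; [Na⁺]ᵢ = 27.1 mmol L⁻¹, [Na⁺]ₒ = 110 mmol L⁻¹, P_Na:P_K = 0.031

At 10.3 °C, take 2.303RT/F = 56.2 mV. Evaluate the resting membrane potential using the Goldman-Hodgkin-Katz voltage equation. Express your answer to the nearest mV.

-72 mV

Vm = 56.2 · log₁₀[(Σ P·[cation]ₒ + Σ P·[anion]ᵢ) / (Σ P·[cation]ᵢ + Σ P·[anion]ₒ)]
Numerator = 1×3.67 + 0.031×110 = 7.08
Denominator = 1×137 + 0.031×27.1 = 137.8
Vm = 56.2 · log₁₀(0.051364) = 56.2 × (-1.2893) = -72.46 mV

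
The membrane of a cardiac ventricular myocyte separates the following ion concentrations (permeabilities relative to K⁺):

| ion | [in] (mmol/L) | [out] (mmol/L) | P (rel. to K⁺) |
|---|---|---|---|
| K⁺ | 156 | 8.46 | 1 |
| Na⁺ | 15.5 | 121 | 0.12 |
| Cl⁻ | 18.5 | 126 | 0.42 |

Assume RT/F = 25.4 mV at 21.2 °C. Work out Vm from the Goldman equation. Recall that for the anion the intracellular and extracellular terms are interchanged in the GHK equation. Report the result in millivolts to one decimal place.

Vm = 25.4 · ln[(Σ P·[cation]ₒ + Σ P·[anion]ᵢ) / (Σ P·[cation]ᵢ + Σ P·[anion]ₒ)]
Numerator = 1×8.46 + 0.12×121 + 0.42×18.5 = 30.75
Denominator = 1×156 + 0.12×15.5 + 0.42×126 = 210.8
Vm = 25.4 · ln(0.14589) = 25.4 × (-1.9249) = -48.89 mV

-48.9 mV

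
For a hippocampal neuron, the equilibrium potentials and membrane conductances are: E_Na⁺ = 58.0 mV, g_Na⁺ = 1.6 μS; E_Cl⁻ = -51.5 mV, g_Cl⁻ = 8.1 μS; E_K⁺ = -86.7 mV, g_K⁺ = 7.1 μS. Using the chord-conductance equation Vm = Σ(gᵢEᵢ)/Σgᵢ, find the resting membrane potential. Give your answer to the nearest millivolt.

Σ gᵢEᵢ = 1.6·(58.0) + 8.1·(-51.5) + 7.1·(-86.7) = -939.92
Σ gᵢ = 1.6 + 8.1 + 7.1 = 16.8
Vm = -939.92 / 16.8 = -55.95 mV

-56 mV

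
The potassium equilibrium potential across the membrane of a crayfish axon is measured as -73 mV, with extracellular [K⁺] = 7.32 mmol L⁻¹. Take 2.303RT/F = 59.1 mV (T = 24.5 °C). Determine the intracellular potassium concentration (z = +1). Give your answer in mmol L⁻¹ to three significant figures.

126 mmol L⁻¹

Nernst: E = (59.1/1) · log₁₀([out]/[in]), so log₁₀([out]/[in]) = -73.0 × 1 / 59.1 = -1.2352.
[out]/[in] = 10^(-1.2352) = 0.05818.
[in] = 7.32 / 0.05818 = 125.8 mmol L⁻¹.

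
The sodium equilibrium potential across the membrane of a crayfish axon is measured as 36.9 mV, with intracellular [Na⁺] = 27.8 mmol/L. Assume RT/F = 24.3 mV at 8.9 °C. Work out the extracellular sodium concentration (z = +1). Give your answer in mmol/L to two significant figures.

130 mmol/L

Nernst: E = (24.3/1) · ln([out]/[in]), so ln([out]/[in]) = 36.9 × 1 / 24.3 = 1.5185.
[out]/[in] = e^(1.5185) = 4.565.
[out] = 4.565 × 27.8 = 126.9 mmol/L.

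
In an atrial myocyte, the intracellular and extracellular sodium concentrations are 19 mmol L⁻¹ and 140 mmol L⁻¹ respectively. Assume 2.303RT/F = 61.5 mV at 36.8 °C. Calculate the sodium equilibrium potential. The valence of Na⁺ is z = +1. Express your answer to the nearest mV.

E = (61.5/z) · log₁₀([Na⁺]_out/[Na⁺]_in) with z = +1.
= (61.5/1) · log₁₀(140/19) = 61.50 · log₁₀(7.368)
= 61.50 · (0.8674) = 53.34 mV

53 mV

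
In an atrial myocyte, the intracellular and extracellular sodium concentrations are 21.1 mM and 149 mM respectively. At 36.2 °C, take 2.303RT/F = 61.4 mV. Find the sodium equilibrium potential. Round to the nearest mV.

E = (61.4/z) · log₁₀([Na⁺]_out/[Na⁺]_in) with z = +1.
= (61.4/1) · log₁₀(149/21.1) = 61.40 · log₁₀(7.062)
= 61.40 · (0.8489) = 52.12 mV

52 mV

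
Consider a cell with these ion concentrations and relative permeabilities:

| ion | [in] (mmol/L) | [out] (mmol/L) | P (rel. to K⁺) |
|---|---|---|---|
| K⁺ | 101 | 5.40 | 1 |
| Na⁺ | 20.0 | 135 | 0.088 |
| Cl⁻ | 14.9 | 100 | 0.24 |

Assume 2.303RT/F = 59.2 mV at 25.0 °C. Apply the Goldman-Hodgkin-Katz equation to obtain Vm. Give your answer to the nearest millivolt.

-46 mV

Vm = 59.2 · log₁₀[(Σ P·[cation]ₒ + Σ P·[anion]ᵢ) / (Σ P·[cation]ᵢ + Σ P·[anion]ₒ)]
Numerator = 1×5.40 + 0.088×135 + 0.24×14.9 = 20.86
Denominator = 1×101 + 0.088×20.0 + 0.24×100 = 126.8
Vm = 59.2 · log₁₀(0.16453) = 59.2 × (-0.7838) = -46.40 mV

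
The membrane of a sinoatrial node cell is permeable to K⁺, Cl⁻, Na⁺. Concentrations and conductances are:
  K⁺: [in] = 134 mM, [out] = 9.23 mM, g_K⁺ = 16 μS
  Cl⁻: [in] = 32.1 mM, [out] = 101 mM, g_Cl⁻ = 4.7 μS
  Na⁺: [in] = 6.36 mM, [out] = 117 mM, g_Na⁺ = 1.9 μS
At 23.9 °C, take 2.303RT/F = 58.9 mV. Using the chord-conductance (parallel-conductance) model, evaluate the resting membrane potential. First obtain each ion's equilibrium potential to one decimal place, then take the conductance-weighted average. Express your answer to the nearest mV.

-48 mV

E_K⁺ = (58.9/1)·log₁₀(9.23/134) = -68.4 mV
E_Cl⁻ = (58.9/-1)·log₁₀(101/32.1) = -29.3 mV
E_Na⁺ = (58.9/1)·log₁₀(117/6.36) = 74.5 mV
Vm = (Σ gᵢEᵢ)/(Σ gᵢ) = (16·-68.4 + 4.7·-29.3 + 1.9·74.5) / (16 + 4.7 + 1.9)
= -1090.56 / 22.6 = -48.25 mV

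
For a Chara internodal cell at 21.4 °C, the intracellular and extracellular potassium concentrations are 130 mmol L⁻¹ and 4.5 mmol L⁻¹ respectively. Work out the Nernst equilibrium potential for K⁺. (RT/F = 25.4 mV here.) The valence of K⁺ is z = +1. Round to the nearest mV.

E = (25.4/z) · ln([K⁺]_out/[K⁺]_in) with z = +1.
= (25.4/1) · ln(4.5/130) = 25.40 · ln(0.03462)
= 25.40 · (-3.3635) = -85.43 mV

-85 mV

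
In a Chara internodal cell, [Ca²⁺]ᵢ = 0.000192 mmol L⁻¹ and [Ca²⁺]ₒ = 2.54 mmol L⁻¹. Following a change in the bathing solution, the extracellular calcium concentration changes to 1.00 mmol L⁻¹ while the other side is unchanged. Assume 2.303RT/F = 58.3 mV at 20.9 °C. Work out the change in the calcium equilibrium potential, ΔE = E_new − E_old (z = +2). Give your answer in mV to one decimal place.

-11.8 mV

E_old = (58.3/2)·log₁₀(2.54/0.000192) = 120.14 mV
E_new = (58.3/2)·log₁₀(1.00/0.000192) = 108.34 mV
ΔE = 108.34 − (120.14) = -11.80 mV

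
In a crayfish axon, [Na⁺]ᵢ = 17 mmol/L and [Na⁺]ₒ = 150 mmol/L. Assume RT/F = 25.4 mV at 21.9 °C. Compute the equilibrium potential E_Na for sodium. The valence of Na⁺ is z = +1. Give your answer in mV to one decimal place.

55.3 mV

E = (25.4/z) · ln([Na⁺]_out/[Na⁺]_in) with z = +1.
= (25.4/1) · ln(150/17) = 25.40 · ln(8.824)
= 25.40 · (2.1774) = 55.31 mV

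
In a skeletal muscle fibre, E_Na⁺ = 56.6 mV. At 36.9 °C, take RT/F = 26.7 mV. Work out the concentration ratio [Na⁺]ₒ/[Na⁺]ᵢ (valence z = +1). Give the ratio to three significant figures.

8.33

ln([out]/[in]) = E·z/(26.7) = 56.6 × 1 / 26.7 = 2.1199
[out]/[in] = e^(2.1199) = 8.33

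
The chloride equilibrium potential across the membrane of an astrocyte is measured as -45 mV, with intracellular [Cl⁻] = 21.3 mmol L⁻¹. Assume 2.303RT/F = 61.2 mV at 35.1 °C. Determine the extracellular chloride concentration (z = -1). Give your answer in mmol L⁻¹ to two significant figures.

Nernst: E = (61.2/-1) · log₁₀([out]/[in]), so log₁₀([out]/[in]) = -45.0 × -1 / 61.2 = 0.7353.
[out]/[in] = 10^(0.7353) = 5.436.
[out] = 5.436 × 21.3 = 115.8 mmol L⁻¹.

120 mmol L⁻¹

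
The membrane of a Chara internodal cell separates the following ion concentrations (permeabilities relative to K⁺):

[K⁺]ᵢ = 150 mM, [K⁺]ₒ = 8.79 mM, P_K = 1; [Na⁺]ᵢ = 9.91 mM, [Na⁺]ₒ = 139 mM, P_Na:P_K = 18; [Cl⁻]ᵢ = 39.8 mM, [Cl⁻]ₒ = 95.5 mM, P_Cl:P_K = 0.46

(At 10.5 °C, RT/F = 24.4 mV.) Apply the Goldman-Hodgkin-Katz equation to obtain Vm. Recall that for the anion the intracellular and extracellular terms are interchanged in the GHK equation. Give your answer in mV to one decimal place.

46.7 mV

Vm = 24.4 · ln[(Σ P·[cation]ₒ + Σ P·[anion]ᵢ) / (Σ P·[cation]ᵢ + Σ P·[anion]ₒ)]
Numerator = 1×8.79 + 18×139 + 0.46×39.8 = 2529
Denominator = 1×150 + 18×9.91 + 0.46×95.5 = 372.3
Vm = 24.4 · ln(6.793) = 24.4 × (1.9159) = 46.75 mV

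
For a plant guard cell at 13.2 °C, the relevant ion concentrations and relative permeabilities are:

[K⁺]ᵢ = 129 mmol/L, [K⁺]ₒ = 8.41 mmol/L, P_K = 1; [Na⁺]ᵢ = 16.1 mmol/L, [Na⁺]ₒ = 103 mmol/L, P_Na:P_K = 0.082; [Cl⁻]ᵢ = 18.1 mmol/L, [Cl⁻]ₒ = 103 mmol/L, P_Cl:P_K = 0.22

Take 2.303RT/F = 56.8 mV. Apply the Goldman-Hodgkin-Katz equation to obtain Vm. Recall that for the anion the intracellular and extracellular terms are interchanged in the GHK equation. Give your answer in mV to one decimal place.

-49.2 mV

Vm = 56.8 · log₁₀[(Σ P·[cation]ₒ + Σ P·[anion]ᵢ) / (Σ P·[cation]ᵢ + Σ P·[anion]ₒ)]
Numerator = 1×8.41 + 0.082×103 + 0.22×18.1 = 20.84
Denominator = 1×129 + 0.082×16.1 + 0.22×103 = 153
Vm = 56.8 · log₁₀(0.13621) = 56.8 × (-0.8658) = -49.18 mV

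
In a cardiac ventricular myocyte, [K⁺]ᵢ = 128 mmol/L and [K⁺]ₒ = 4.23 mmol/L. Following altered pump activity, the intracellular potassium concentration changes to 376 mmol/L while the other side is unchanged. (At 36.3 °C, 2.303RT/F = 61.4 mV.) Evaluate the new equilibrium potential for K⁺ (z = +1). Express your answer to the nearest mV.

After the shift: [K⁺]_out = 4.23, [K⁺]_in = 376 mmol/L.
E_new = (61.4/1)·log₁₀(4.23/376) = 61.40 · (-1.9488) = -119.66 mV

-120 mV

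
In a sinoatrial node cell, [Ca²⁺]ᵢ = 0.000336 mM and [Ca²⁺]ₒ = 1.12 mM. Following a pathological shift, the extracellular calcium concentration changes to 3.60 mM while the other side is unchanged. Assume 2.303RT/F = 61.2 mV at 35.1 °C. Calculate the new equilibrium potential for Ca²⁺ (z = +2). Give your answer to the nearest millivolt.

123 mV

After the shift: [Ca²⁺]_out = 3.60, [Ca²⁺]_in = 0.000336 mM.
E_new = (61.2/2)·log₁₀(3.60/0.000336) = 30.60 · (4.0300) = 123.32 mV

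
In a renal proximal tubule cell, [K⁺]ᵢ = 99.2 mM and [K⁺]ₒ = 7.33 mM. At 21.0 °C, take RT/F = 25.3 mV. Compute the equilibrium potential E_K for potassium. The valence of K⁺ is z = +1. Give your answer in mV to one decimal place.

E = (25.3/z) · ln([K⁺]_out/[K⁺]_in) with z = +1.
= (25.3/1) · ln(7.33/99.2) = 25.30 · ln(0.07389)
= 25.30 · (-2.6052) = -65.91 mV

-65.9 mV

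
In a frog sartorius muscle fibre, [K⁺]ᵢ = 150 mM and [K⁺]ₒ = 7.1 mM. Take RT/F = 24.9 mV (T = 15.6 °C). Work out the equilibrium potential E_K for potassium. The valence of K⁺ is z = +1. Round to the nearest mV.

-76 mV

E = (24.9/z) · ln([K⁺]_out/[K⁺]_in) with z = +1.
= (24.9/1) · ln(7.1/150) = 24.90 · ln(0.04733)
= 24.90 · (-3.0505) = -75.96 mV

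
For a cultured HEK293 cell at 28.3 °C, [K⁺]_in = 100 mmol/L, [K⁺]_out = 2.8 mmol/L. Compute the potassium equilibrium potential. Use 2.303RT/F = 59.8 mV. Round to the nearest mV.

-93 mV

E = (59.8/z) · log₁₀([K⁺]_out/[K⁺]_in) with z = +1.
= (59.8/1) · log₁₀(2.8/100) = 59.80 · log₁₀(0.028)
= 59.80 · (-1.5528) = -92.86 mV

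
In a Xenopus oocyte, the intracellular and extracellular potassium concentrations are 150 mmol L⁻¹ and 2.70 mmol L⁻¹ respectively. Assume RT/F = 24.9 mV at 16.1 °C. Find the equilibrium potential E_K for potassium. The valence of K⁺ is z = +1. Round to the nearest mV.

-100 mV

E = (24.9/z) · ln([K⁺]_out/[K⁺]_in) with z = +1.
= (24.9/1) · ln(2.70/150) = 24.90 · ln(0.018)
= 24.90 · (-4.0174) = -100.03 mV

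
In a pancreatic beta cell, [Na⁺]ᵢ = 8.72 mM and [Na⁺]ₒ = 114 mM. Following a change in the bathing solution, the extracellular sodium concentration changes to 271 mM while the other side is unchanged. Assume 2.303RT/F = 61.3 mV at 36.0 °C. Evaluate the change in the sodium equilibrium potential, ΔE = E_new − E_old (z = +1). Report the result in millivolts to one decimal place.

23.1 mV

E_old = (61.3/1)·log₁₀(114/8.72) = 68.43 mV
E_new = (61.3/1)·log₁₀(271/8.72) = 91.49 mV
ΔE = 91.49 − (68.43) = 23.05 mV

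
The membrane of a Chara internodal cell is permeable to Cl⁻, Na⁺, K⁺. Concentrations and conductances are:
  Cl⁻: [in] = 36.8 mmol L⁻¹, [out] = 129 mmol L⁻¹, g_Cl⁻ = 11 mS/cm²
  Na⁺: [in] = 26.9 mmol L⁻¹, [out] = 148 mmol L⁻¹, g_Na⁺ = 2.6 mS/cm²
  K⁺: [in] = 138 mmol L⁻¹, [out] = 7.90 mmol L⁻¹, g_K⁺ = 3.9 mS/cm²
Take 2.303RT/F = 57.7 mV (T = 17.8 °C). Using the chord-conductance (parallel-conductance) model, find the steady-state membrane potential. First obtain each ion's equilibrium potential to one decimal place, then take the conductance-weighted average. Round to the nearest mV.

-29 mV

E_Cl⁻ = (57.7/-1)·log₁₀(129/36.8) = -31.4 mV
E_Na⁺ = (57.7/1)·log₁₀(148/26.9) = 42.7 mV
E_K⁺ = (57.7/1)·log₁₀(7.90/138) = -71.7 mV
Vm = (Σ gᵢEᵢ)/(Σ gᵢ) = (11·-31.4 + 2.6·42.7 + 3.9·-71.7) / (11 + 2.6 + 3.9)
= -514.01 / 17.5 = -29.37 mV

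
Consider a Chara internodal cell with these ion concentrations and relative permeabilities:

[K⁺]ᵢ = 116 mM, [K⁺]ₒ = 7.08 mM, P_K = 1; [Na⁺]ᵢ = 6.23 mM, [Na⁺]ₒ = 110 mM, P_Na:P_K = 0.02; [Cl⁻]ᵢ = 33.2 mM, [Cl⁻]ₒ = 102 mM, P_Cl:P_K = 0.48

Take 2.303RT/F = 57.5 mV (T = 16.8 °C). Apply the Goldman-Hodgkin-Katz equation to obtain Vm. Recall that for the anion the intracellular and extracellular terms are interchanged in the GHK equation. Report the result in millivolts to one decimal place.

-46.9 mV

Vm = 57.5 · log₁₀[(Σ P·[cation]ₒ + Σ P·[anion]ᵢ) / (Σ P·[cation]ᵢ + Σ P·[anion]ₒ)]
Numerator = 1×7.08 + 0.02×110 + 0.48×33.2 = 25.22
Denominator = 1×116 + 0.02×6.23 + 0.48×102 = 165.1
Vm = 57.5 · log₁₀(0.15275) = 57.5 × (-0.8160) = -46.92 mV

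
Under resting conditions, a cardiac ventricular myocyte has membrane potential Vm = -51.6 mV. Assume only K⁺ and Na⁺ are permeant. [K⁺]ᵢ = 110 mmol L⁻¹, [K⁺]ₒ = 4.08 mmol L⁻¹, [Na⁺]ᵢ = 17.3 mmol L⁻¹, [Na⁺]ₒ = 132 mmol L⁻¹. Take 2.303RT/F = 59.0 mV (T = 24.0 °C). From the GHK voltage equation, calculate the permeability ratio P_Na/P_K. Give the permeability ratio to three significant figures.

Let α = P_Na/P_K. GHK: Vm = 59.0·log₁₀[(Kₒ + α·Naₒ)/(Kᵢ + α·Naᵢ)].
10^(Vm/59.0) = 10^(-51.6/59.0) = 0.13348
So 0.13348·(Kᵢ + α·Naᵢ) = Kₒ + α·Naₒ → α = (0.13348·110.0 − 4.08) / (132.0 − 0.13348·17.3)
α = (14.68 − 4.08) / (132.0 − 2.309) = 10.6/129.7 = 0.08176

0.0818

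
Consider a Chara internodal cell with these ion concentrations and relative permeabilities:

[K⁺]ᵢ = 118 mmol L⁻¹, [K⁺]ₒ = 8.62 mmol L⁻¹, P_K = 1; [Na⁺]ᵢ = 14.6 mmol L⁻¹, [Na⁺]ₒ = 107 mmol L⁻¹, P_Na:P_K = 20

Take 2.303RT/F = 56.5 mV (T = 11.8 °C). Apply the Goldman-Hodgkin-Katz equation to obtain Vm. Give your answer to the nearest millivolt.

Vm = 56.5 · log₁₀[(Σ P·[cation]ₒ + Σ P·[anion]ᵢ) / (Σ P·[cation]ᵢ + Σ P·[anion]ₒ)]
Numerator = 1×8.62 + 20×107 = 2149
Denominator = 1×118 + 20×14.6 = 410
Vm = 56.5 · log₁₀(5.2405) = 56.5 × (0.7194) = 40.64 mV

41 mV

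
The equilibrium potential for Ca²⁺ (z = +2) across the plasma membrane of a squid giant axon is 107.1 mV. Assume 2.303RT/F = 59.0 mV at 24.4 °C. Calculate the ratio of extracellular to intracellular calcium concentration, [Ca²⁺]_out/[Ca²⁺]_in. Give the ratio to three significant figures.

4270

log₁₀([out]/[in]) = E·z/(59.0) = 107.1 × 2 / 59.0 = 3.6305
[out]/[in] = 10^(3.6305) = 4271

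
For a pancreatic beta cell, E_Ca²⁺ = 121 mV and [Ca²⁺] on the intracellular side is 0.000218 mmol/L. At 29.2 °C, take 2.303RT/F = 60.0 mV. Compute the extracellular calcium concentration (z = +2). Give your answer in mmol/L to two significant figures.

Nernst: E = (60.0/2) · log₁₀([out]/[in]), so log₁₀([out]/[in]) = 121.0 × 2 / 60.0 = 4.0333.
[out]/[in] = 10^(4.0333) = 1.08e+04.
[out] = 1.08e+04 × 0.000218 = 2.354 mmol/L.

2.4 mmol/L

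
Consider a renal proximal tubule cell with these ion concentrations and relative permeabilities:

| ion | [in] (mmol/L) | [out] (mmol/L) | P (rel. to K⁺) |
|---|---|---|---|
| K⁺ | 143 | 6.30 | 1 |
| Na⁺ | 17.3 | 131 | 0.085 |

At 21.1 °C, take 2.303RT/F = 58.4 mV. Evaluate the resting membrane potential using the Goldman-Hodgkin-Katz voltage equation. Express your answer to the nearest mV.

-54 mV

Vm = 58.4 · log₁₀[(Σ P·[cation]ₒ + Σ P·[anion]ᵢ) / (Σ P·[cation]ᵢ + Σ P·[anion]ₒ)]
Numerator = 1×6.30 + 0.085×131 = 17.44
Denominator = 1×143 + 0.085×17.3 = 144.5
Vm = 58.4 · log₁₀(0.12068) = 58.4 × (-0.9184) = -53.63 mV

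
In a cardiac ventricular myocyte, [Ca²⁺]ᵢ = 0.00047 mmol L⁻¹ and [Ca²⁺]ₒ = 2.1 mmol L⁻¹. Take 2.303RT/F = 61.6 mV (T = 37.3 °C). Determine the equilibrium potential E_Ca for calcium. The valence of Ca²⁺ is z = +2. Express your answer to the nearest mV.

E = (61.6/z) · log₁₀([Ca²⁺]_out/[Ca²⁺]_in) with z = +2.
= (61.6/2) · log₁₀(2.1/0.00047) = 30.80 · log₁₀(4468)
= 30.80 · (3.6501) = 112.42 mV

112 mV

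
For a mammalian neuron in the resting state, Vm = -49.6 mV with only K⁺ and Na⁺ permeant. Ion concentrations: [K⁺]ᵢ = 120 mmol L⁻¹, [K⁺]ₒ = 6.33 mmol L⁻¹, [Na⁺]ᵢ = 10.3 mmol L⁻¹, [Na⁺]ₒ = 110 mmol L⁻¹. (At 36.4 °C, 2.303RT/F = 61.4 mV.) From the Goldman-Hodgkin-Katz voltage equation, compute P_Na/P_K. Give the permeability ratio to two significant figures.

0.11

Let α = P_Na/P_K. GHK: Vm = 61.4·log₁₀[(Kₒ + α·Naₒ)/(Kᵢ + α·Naᵢ)].
10^(Vm/61.4) = 10^(-49.6/61.4) = 0.15566
So 0.15566·(Kᵢ + α·Naᵢ) = Kₒ + α·Naₒ → α = (0.15566·120.0 − 6.33) / (110.0 − 0.15566·10.3)
α = (18.68 − 6.33) / (110.0 − 1.603) = 12.35/108.4 = 0.1139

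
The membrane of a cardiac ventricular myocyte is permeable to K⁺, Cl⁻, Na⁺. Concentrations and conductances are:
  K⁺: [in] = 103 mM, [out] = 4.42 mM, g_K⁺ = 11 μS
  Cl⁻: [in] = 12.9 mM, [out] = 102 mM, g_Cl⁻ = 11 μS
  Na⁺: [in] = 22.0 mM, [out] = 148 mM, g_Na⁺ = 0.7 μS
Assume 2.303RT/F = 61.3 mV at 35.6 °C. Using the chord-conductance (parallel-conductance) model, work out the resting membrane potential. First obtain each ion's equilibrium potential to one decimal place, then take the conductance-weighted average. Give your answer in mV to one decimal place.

E_K⁺ = (61.3/1)·log₁₀(4.42/103) = -83.8 mV
E_Cl⁻ = (61.3/-1)·log₁₀(102/12.9) = -55.0 mV
E_Na⁺ = (61.3/1)·log₁₀(148/22.0) = 50.7 mV
Vm = (Σ gᵢEᵢ)/(Σ gᵢ) = (11·-83.8 + 11·-55.0 + 0.7·50.7) / (11 + 11 + 0.7)
= -1491.31 / 22.7 = -65.70 mV

-65.7 mV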